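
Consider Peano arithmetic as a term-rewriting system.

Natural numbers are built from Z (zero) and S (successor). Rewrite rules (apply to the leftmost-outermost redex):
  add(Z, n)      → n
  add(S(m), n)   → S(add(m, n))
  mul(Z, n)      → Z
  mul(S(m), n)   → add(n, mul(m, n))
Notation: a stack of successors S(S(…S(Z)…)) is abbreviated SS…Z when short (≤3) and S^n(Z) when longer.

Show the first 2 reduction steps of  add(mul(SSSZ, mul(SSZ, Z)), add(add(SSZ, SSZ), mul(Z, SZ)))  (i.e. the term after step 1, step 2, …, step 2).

  start: add(mul(SSSZ, mul(SSZ, Z)), add(add(SSZ, SSZ), mul(Z, SZ)))
  step 1: add(add(mul(SSZ, Z), mul(SSZ, mul(SSZ, Z))), add(add(SSZ, SSZ), mul(Z, SZ)))
  step 2: add(add(add(Z, mul(SZ, Z)), mul(SSZ, mul(SSZ, Z))), add(add(SSZ, SSZ), mul(Z, SZ)))

Answer: after 2 steps: add(add(add(Z, mul(SZ, Z)), mul(SSZ, mul(SSZ, Z))), add(add(SSZ, SSZ), mul(Z, SZ)))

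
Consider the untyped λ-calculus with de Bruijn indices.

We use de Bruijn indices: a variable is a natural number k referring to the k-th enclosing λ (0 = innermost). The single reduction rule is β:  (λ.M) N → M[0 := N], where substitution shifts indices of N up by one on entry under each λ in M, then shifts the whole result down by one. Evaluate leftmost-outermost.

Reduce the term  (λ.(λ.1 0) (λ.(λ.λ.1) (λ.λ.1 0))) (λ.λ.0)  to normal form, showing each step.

  start: (λ.(λ.1 0) (λ.(λ.λ.1) (λ.λ.1 0))) (λ.λ.0)
  step 1: (λ.(λ.λ.0) 0) (λ.(λ.λ.1) (λ.λ.1 0))
  step 2: (λ.λ.0) (λ.(λ.λ.1) (λ.λ.1 0))
  step 3: λ.0

Answer: normal form = λ.0  (in 3 steps)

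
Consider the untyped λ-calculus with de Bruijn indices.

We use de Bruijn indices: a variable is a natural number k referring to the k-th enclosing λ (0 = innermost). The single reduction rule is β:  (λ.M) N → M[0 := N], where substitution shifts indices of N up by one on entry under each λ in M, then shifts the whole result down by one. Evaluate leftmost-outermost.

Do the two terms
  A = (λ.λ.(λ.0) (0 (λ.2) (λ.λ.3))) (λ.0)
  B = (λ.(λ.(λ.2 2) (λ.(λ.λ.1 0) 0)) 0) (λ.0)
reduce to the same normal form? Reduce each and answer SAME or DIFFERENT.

Term A:
  start: (λ.λ.(λ.0) (0 (λ.2) (λ.λ.3))) (λ.0)
  [1] λ.(λ.0) (0 (λ.λ.0) (λ.λ.λ.0))
  [2] λ.0 (λ.λ.0) (λ.λ.λ.0)

Term B:
  start: (λ.(λ.(λ.2 2) (λ.(λ.λ.1 0) 0)) 0) (λ.0)
  [1] (λ.(λ.(λ.0) (λ.0)) (λ.(λ.λ.1 0) 0)) (λ.0)
  [2] (λ.(λ.0) (λ.0)) (λ.(λ.λ.1 0) 0)
  [3] (λ.0) (λ.0)
  [4] λ.0

Answer: DIFFERENT — A ⇓ λ.0 (λ.λ.0) (λ.λ.λ.0), B ⇓ λ.0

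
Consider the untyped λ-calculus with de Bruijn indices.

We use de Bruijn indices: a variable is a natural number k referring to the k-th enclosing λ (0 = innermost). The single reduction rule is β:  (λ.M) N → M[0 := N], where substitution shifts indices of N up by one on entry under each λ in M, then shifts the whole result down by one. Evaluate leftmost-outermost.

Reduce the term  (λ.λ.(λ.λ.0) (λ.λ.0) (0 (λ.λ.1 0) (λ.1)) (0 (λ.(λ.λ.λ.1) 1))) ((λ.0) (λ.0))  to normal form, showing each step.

  start: (λ.λ.(λ.λ.0) (λ.λ.0) (0 (λ.λ.1 0) (λ.1)) (0 (λ.(λ.λ.λ.1) 1))) ((λ.0) (λ.0))
  [1] λ.(λ.λ.0) (λ.λ.0) (0 (λ.λ.1 0) (λ.1)) (0 (λ.(λ.λ.λ.1) 1))
  [2] λ.(λ.0) (0 (λ.λ.1 0) (λ.1)) (0 (λ.(λ.λ.λ.1) 1))
  [3] λ.0 (λ.λ.1 0) (λ.1) (0 (λ.(λ.λ.λ.1) 1))
  [4] λ.0 (λ.λ.1 0) (λ.1) (0 (λ.λ.λ.1))

Answer: normal form = λ.0 (λ.λ.1 0) (λ.1) (0 (λ.λ.λ.1))  (in 4 steps)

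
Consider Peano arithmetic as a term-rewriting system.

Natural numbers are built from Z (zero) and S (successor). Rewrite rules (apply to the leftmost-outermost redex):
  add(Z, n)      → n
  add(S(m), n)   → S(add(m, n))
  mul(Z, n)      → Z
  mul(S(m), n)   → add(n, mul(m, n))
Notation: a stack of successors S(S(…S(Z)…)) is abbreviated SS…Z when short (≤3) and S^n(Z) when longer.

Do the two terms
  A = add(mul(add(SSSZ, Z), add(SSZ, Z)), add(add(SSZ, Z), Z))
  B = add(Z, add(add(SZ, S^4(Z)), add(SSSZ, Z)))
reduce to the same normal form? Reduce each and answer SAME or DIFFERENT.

Term A:
  start: add(mul(add(SSSZ, Z), add(SSZ, Z)), add(add(SSZ, Z), Z))
  [1] add(mul(S(add(SSZ, Z)), add(SSZ, Z)), add(add(SSZ, Z), Z))
  [2] add(add(add(SSZ, Z), mul(add(SSZ, Z), add(SSZ, Z))), add(add(SSZ, Z), Z))
  [3] add(add(S(add(SZ, Z)), mul(add(SSZ, Z), add(SSZ, Z))), add(add(SSZ, Z), Z))
  [4] add(S(add(add(SZ, Z), mul(add(SSZ, Z), add(SSZ, Z)))), add(add(SSZ, Z), Z))
  [5] S(add(add(add(SZ, Z), mul(add(SSZ, Z), add(SSZ, Z))), add(add(SSZ, Z), Z)))
  [6] S(add(add(S(add(Z, Z)), mul(add(SSZ, Z), add(SSZ, Z))), add(add(SSZ, Z), Z)))
  [7] S(add(S(add(add(Z, Z), mul(add(SSZ, Z), add(SSZ, Z)))), add(add(SSZ, Z), Z)))
  [8] S(S(add(add(add(Z, Z), mul(add(SSZ, Z), add(SSZ, Z))), add(add(SSZ, Z), Z))))
  [9] S(S(add(add(Z, mul(add(SSZ, Z), add(SSZ, Z))), add(add(SSZ, Z), Z))))
  [10] S(S(add(mul(add(SSZ, Z), add(SSZ, Z)), add(add(SSZ, Z), Z))))
  [11] S(S(add(mul(S(add(SZ, Z)), add(SSZ, Z)), add(add(SSZ, Z), Z))))
  [12] S(S(add(add(add(SSZ, Z), mul(add(SZ, Z), add(SSZ, Z))), add(add(SSZ, Z), Z))))
  [13] S(S(add(add(S(add(SZ, Z)), mul(add(SZ, Z), add(SSZ, Z))), add(add(SSZ, Z), Z))))
  [14] S(S(add(S(add(add(SZ, Z), mul(add(SZ, Z), add(SSZ, Z)))), add(add(SSZ, Z), Z))))
  [15] S(S(S(add(add(add(SZ, Z), mul(add(SZ, Z), add(SSZ, Z))), add(add(SSZ, Z), Z)))))
  [16] S(S(S(add(add(S(add(Z, Z)), mul(add(SZ, Z), add(SSZ, Z))), add(add(SSZ, Z), Z)))))
  [17] S(S(S(add(S(add(add(Z, Z), mul(add(SZ, Z), add(SSZ, Z)))), add(add(SSZ, Z), Z)))))
  [18] S(S(S(S(add(add(add(Z, Z), mul(add(SZ, Z), add(SSZ, Z))), add(add(SSZ, Z), Z))))))
  [19] S(S(S(S(add(add(Z, mul(add(SZ, Z), add(SSZ, Z))), add(add(SSZ, Z), Z))))))
  [20] S(S(S(S(add(mul(add(SZ, Z), add(SSZ, Z)), add(add(SSZ, Z), Z))))))
  [21] S(S(S(S(add(mul(S(add(Z, Z)), add(SSZ, Z)), add(add(SSZ, Z), Z))))))
  [22] S(S(S(S(add(add(add(SSZ, Z), mul(add(Z, Z), add(SSZ, Z))), add(add(SSZ, Z), Z))))))
  [23] S(S(S(S(add(add(S(add(SZ, Z)), mul(add(Z, Z), add(SSZ, Z))), add(add(SSZ, Z), Z))))))
  [24] S(S(S(S(add(S(add(add(SZ, Z), mul(add(Z, Z), add(SSZ, Z)))), add(add(SSZ, Z), Z))))))
  [25] S(S(S(S(S(add(add(add(SZ, Z), mul(add(Z, Z), add(SSZ, Z))), add(add(SSZ, Z), Z)))))))
  [26] S(S(S(S(S(add(add(S(add(Z, Z)), mul(add(Z, Z), add(SSZ, Z))), add(add(SSZ, Z), Z)))))))
  [27] S(S(S(S(S(add(S(add(add(Z, Z), mul(add(Z, Z), add(SSZ, Z)))), add(add(SSZ, Z), Z)))))))
  [28] S(S(S(S(S(S(add(add(add(Z, Z), mul(add(Z, Z), add(SSZ, Z))), add(add(SSZ, Z), Z))))))))
  [29] S(S(S(S(S(S(add(add(Z, mul(add(Z, Z), add(SSZ, Z))), add(add(SSZ, Z), Z))))))))
  [30] S(S(S(S(S(S(add(mul(add(Z, Z), add(SSZ, Z)), add(add(SSZ, Z), Z))))))))
  [31] S(S(S(S(S(S(add(mul(Z, add(SSZ, Z)), add(add(SSZ, Z), Z))))))))
  [32] S(S(S(S(S(S(add(Z, add(add(SSZ, Z), Z))))))))
  [33] S(S(S(S(S(S(add(add(SSZ, Z), Z)))))))
  [34] S(S(S(S(S(S(add(S(add(SZ, Z)), Z)))))))
  [35] S(S(S(S(S(S(S(add(add(SZ, Z), Z))))))))
  [36] S(S(S(S(S(S(S(add(S(add(Z, Z)), Z))))))))
  [37] S(S(S(S(S(S(S(S(add(add(Z, Z), Z)))))))))
  [38] S(S(S(S(S(S(S(S(add(Z, Z)))))))))
  [39] S^8(Z)

Term B:
  start: add(Z, add(add(SZ, S^4(Z)), add(SSSZ, Z)))
  [1] add(add(SZ, S^4(Z)), add(SSSZ, Z))
  [2] add(S(add(Z, S^4(Z))), add(SSSZ, Z))
  [3] S(add(add(Z, S^4(Z)), add(SSSZ, Z)))
  [4] S(add(S^4(Z), add(SSSZ, Z)))
  [5] S(S(add(SSSZ, add(SSSZ, Z))))
  [6] S(S(S(add(SSZ, add(SSSZ, Z)))))
  [7] S(S(S(S(add(SZ, add(SSSZ, Z))))))
  [8] S(S(S(S(S(add(Z, add(SSSZ, Z)))))))
  [9] S(S(S(S(S(add(SSSZ, Z))))))
  [10] S(S(S(S(S(S(add(SSZ, Z)))))))
  [11] S(S(S(S(S(S(S(add(SZ, Z))))))))
  [12] S(S(S(S(S(S(S(S(add(Z, Z)))))))))
  [13] S^8(Z)

Answer: SAME — A ⇓ S^8(Z), B ⇓ S^8(Z)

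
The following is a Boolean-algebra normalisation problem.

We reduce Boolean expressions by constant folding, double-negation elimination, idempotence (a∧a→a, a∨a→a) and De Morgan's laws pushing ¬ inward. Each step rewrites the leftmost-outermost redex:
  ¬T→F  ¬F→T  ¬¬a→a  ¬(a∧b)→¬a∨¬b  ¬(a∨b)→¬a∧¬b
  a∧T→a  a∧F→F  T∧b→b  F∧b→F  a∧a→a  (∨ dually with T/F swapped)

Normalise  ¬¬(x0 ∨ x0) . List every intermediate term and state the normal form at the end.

  start: ¬¬(x0 ∨ x0)
  step 1: x0 ∨ x0
  step 2: x0

Answer: normal form = x0  (in 2 steps)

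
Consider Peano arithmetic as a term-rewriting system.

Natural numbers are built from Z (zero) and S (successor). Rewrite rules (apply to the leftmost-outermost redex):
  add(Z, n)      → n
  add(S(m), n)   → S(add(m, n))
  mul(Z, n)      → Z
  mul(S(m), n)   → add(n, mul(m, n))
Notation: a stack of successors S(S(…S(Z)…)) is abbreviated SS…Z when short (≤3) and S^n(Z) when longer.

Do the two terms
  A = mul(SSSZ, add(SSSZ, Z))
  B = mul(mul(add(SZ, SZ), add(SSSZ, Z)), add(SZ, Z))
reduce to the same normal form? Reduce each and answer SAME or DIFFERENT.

Answer: DIFFERENT — A ⇓ S^9(Z), B ⇓ S^6(Z)

Derivation:
Term A:
  start: mul(SSSZ, add(SSSZ, Z))
  step 1: add(add(SSSZ, Z), mul(SSZ, add(SSSZ, Z)))
  step 2: add(S(add(SSZ, Z)), mul(SSZ, add(SSSZ, Z)))
  step 3: S(add(add(SSZ, Z), mul(SSZ, add(SSSZ, Z))))
  step 4: S(add(S(add(SZ, Z)), mul(SSZ, add(SSSZ, Z))))
  step 5: S(S(add(add(SZ, Z), mul(SSZ, add(SSSZ, Z)))))
  step 6: S(S(add(S(add(Z, Z)), mul(SSZ, add(SSSZ, Z)))))
  step 7: S(S(S(add(add(Z, Z), mul(SSZ, add(SSSZ, Z))))))
  step 8: S(S(S(add(Z, mul(SSZ, add(SSSZ, Z))))))
  step 9: S(S(S(mul(SSZ, add(SSSZ, Z)))))
  step 10: S(S(S(add(add(SSSZ, Z), mul(SZ, add(SSSZ, Z))))))
  step 11: S(S(S(add(S(add(SSZ, Z)), mul(SZ, add(SSSZ, Z))))))
  step 12: S(S(S(S(add(add(SSZ, Z), mul(SZ, add(SSSZ, Z)))))))
  step 13: S(S(S(S(add(S(add(SZ, Z)), mul(SZ, add(SSSZ, Z)))))))
  step 14: S(S(S(S(S(add(add(SZ, Z), mul(SZ, add(SSSZ, Z))))))))
  step 15: S(S(S(S(S(add(S(add(Z, Z)), mul(SZ, add(SSSZ, Z))))))))
  step 16: S(S(S(S(S(S(add(add(Z, Z), mul(SZ, add(SSSZ, Z)))))))))
  step 17: S(S(S(S(S(S(add(Z, mul(SZ, add(SSSZ, Z)))))))))
  step 18: S(S(S(S(S(S(mul(SZ, add(SSSZ, Z))))))))
  step 19: S(S(S(S(S(S(add(add(SSSZ, Z), mul(Z, add(SSSZ, Z)))))))))
  step 20: S(S(S(S(S(S(add(S(add(SSZ, Z)), mul(Z, add(SSSZ, Z)))))))))
  step 21: S(S(S(S(S(S(S(add(add(SSZ, Z), mul(Z, add(SSSZ, Z))))))))))
  step 22: S(S(S(S(S(S(S(add(S(add(SZ, Z)), mul(Z, add(SSSZ, Z))))))))))
  step 23: S(S(S(S(S(S(S(S(add(add(SZ, Z), mul(Z, add(SSSZ, Z)))))))))))
  step 24: S(S(S(S(S(S(S(S(add(S(add(Z, Z)), mul(Z, add(SSSZ, Z)))))))))))
  step 25: S(S(S(S(S(S(S(S(S(add(add(Z, Z), mul(Z, add(SSSZ, Z))))))))))))
  step 26: S(S(S(S(S(S(S(S(S(add(Z, mul(Z, add(SSSZ, Z))))))))))))
  step 27: S(S(S(S(S(S(S(S(S(mul(Z, add(SSSZ, Z)))))))))))
  step 28: S^9(Z)

Term B:
  start: mul(mul(add(SZ, SZ), add(SSSZ, Z)), add(SZ, Z))
  step 1: mul(mul(S(add(Z, SZ)), add(SSSZ, Z)), add(SZ, Z))
  step 2: mul(add(add(SSSZ, Z), mul(add(Z, SZ), add(SSSZ, Z))), add(SZ, Z))
  step 3: mul(add(S(add(SSZ, Z)), mul(add(Z, SZ), add(SSSZ, Z))), add(SZ, Z))
  step 4: mul(S(add(add(SSZ, Z), mul(add(Z, SZ), add(SSSZ, Z)))), add(SZ, Z))
  step 5: add(add(SZ, Z), mul(add(add(SSZ, Z), mul(add(Z, SZ), add(SSSZ, Z))), add(SZ, Z)))
  step 6: add(S(add(Z, Z)), mul(add(add(SSZ, Z), mul(add(Z, SZ), add(SSSZ, Z))), add(SZ, Z)))
  step 7: S(add(add(Z, Z), mul(add(add(SSZ, Z), mul(add(Z, SZ), add(SSSZ, Z))), add(SZ, Z))))
  step 8: S(add(Z, mul(add(add(SSZ, Z), mul(add(Z, SZ), add(SSSZ, Z))), add(SZ, Z))))
  step 9: S(mul(add(add(SSZ, Z), mul(add(Z, SZ), add(SSSZ, Z))), add(SZ, Z)))
  step 10: S(mul(add(S(add(SZ, Z)), mul(add(Z, SZ), add(SSSZ, Z))), add(SZ, Z)))
  step 11: S(mul(S(add(add(SZ, Z), mul(add(Z, SZ), add(SSSZ, Z)))), add(SZ, Z)))
  step 12: S(add(add(SZ, Z), mul(add(add(SZ, Z), mul(add(Z, SZ), add(SSSZ, Z))), add(SZ, Z))))
  step 13: S(add(S(add(Z, Z)), mul(add(add(SZ, Z), mul(add(Z, SZ), add(SSSZ, Z))), add(SZ, Z))))
  step 14: S(S(add(add(Z, Z), mul(add(add(SZ, Z), mul(add(Z, SZ), add(SSSZ, Z))), add(SZ, Z)))))
  step 15: S(S(add(Z, mul(add(add(SZ, Z), mul(add(Z, SZ), add(SSSZ, Z))), add(SZ, Z)))))
  step 16: S(S(mul(add(add(SZ, Z), mul(add(Z, SZ), add(SSSZ, Z))), add(SZ, Z))))
  step 17: S(S(mul(add(S(add(Z, Z)), mul(add(Z, SZ), add(SSSZ, Z))), add(SZ, Z))))
  step 18: S(S(mul(S(add(add(Z, Z), mul(add(Z, SZ), add(SSSZ, Z)))), add(SZ, Z))))
  step 19: S(S(add(add(SZ, Z), mul(add(add(Z, Z), mul(add(Z, SZ), add(SSSZ, Z))), add(SZ, Z)))))
  step 20: S(S(add(S(add(Z, Z)), mul(add(add(Z, Z), mul(add(Z, SZ), add(SSSZ, Z))), add(SZ, Z)))))
  step 21: S(S(S(add(add(Z, Z), mul(add(add(Z, Z), mul(add(Z, SZ), add(SSSZ, Z))), add(SZ, Z))))))
  step 22: S(S(S(add(Z, mul(add(add(Z, Z), mul(add(Z, SZ), add(SSSZ, Z))), add(SZ, Z))))))
  step 23: S(S(S(mul(add(add(Z, Z), mul(add(Z, SZ), add(SSSZ, Z))), add(SZ, Z)))))
  step 24: S(S(S(mul(add(Z, mul(add(Z, SZ), add(SSSZ, Z))), add(SZ, Z)))))
  step 25: S(S(S(mul(mul(add(Z, SZ), add(SSSZ, Z)), add(SZ, Z)))))
  step 26: S(S(S(mul(mul(SZ, add(SSSZ, Z)), add(SZ, Z)))))
  step 27: S(S(S(mul(add(add(SSSZ, Z), mul(Z, add(SSSZ, Z))), add(SZ, Z)))))
  step 28: S(S(S(mul(add(S(add(SSZ, Z)), mul(Z, add(SSSZ, Z))), add(SZ, Z)))))
  step 29: S(S(S(mul(S(add(add(SSZ, Z), mul(Z, add(SSSZ, Z)))), add(SZ, Z)))))
  step 30: S(S(S(add(add(SZ, Z), mul(add(add(SSZ, Z), mul(Z, add(SSSZ, Z))), add(SZ, Z))))))
  step 31: S(S(S(add(S(add(Z, Z)), mul(add(add(SSZ, Z), mul(Z, add(SSSZ, Z))), add(SZ, Z))))))
  step 32: S(S(S(S(add(add(Z, Z), mul(add(add(SSZ, Z), mul(Z, add(SSSZ, Z))), add(SZ, Z)))))))
  step 33: S(S(S(S(add(Z, mul(add(add(SSZ, Z), mul(Z, add(SSSZ, Z))), add(SZ, Z)))))))
  step 34: S(S(S(S(mul(add(add(SSZ, Z), mul(Z, add(SSSZ, Z))), add(SZ, Z))))))
  step 35: S(S(S(S(mul(add(S(add(SZ, Z)), mul(Z, add(SSSZ, Z))), add(SZ, Z))))))
  step 36: S(S(S(S(mul(S(add(add(SZ, Z), mul(Z, add(SSSZ, Z)))), add(SZ, Z))))))
  step 37: S(S(S(S(add(add(SZ, Z), mul(add(add(SZ, Z), mul(Z, add(SSSZ, Z))), add(SZ, Z)))))))
  step 38: S(S(S(S(add(S(add(Z, Z)), mul(add(add(SZ, Z), mul(Z, add(SSSZ, Z))), add(SZ, Z)))))))
  step 39: S(S(S(S(S(add(add(Z, Z), mul(add(add(SZ, Z), mul(Z, add(SSSZ, Z))), add(SZ, Z))))))))
  step 40: S(S(S(S(S(add(Z, mul(add(add(SZ, Z), mul(Z, add(SSSZ, Z))), add(SZ, Z))))))))
  step 41: S(S(S(S(S(mul(add(add(SZ, Z), mul(Z, add(SSSZ, Z))), add(SZ, Z)))))))
  step 42: S(S(S(S(S(mul(add(S(add(Z, Z)), mul(Z, add(SSSZ, Z))), add(SZ, Z)))))))
  step 43: S(S(S(S(S(mul(S(add(add(Z, Z), mul(Z, add(SSSZ, Z)))), add(SZ, Z)))))))
  step 44: S(S(S(S(S(add(add(SZ, Z), mul(add(add(Z, Z), mul(Z, add(SSSZ, Z))), add(SZ, Z))))))))
  step 45: S(S(S(S(S(add(S(add(Z, Z)), mul(add(add(Z, Z), mul(Z, add(SSSZ, Z))), add(SZ, Z))))))))
  step 46: S(S(S(S(S(S(add(add(Z, Z), mul(add(add(Z, Z), mul(Z, add(SSSZ, Z))), add(SZ, Z)))))))))
  step 47: S(S(S(S(S(S(add(Z, mul(add(add(Z, Z), mul(Z, add(SSSZ, Z))), add(SZ, Z)))))))))
  step 48: S(S(S(S(S(S(mul(add(add(Z, Z), mul(Z, add(SSSZ, Z))), add(SZ, Z))))))))
  step 49: S(S(S(S(S(S(mul(add(Z, mul(Z, add(SSSZ, Z))), add(SZ, Z))))))))
  step 50: S(S(S(S(S(S(mul(mul(Z, add(SSSZ, Z)), add(SZ, Z))))))))
  step 51: S(S(S(S(S(S(mul(Z, add(SZ, Z))))))))
  step 52: S^6(Z)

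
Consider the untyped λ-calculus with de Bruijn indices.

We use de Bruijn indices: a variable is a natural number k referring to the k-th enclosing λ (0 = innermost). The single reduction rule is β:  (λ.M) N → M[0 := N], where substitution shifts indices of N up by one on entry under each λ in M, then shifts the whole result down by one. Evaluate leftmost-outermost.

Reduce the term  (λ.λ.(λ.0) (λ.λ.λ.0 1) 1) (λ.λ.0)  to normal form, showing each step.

Answer: normal form = λ.λ.λ.0 1  (in 3 steps)

Working:
  start: (λ.λ.(λ.0) (λ.λ.λ.0 1) 1) (λ.λ.0)
  [1] λ.(λ.0) (λ.λ.λ.0 1) (λ.λ.0)
  [2] λ.(λ.λ.λ.0 1) (λ.λ.0)
  [3] λ.λ.λ.0 1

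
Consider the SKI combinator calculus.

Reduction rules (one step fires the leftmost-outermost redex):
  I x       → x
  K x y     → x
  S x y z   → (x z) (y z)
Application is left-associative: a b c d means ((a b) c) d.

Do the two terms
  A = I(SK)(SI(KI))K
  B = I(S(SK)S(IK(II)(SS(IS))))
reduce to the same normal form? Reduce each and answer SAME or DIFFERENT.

Term A:
  start: I(SK)(SI(KI))K
  [1] SK(SI(KI))K
  [2] KK(SI(KI)K)
  [3] K

Term B:
  start: I(S(SK)S(IK(II)(SS(IS))))
  [1] S(SK)S(IK(II)(SS(IS)))
  [2] SK(IK(II)(SS(IS)))(S(IK(II)(SS(IS))))
  [3] K(S(IK(II)(SS(IS))))(IK(II)(SS(IS))(S(IK(II)(SS(IS)))))
  [4] S(IK(II)(SS(IS)))
  [5] S(K(II)(SS(IS)))
  [6] S(II)
  [7] SI

Answer: DIFFERENT — A ⇓ K, B ⇓ SI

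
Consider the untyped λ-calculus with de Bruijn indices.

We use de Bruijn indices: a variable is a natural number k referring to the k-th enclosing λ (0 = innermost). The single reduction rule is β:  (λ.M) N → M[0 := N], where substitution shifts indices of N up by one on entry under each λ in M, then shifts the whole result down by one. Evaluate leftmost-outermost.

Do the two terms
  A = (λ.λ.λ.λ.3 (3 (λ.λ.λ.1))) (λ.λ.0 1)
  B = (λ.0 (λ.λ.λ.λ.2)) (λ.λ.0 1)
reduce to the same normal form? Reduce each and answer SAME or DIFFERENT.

Term A:
  start: (λ.λ.λ.λ.3 (3 (λ.λ.λ.1))) (λ.λ.0 1)
  →1  λ.λ.λ.(λ.λ.0 1) ((λ.λ.0 1) (λ.λ.λ.1))
  →2  λ.λ.λ.λ.0 ((λ.λ.0 1) (λ.λ.λ.1))
  →3  λ.λ.λ.λ.0 (λ.0 (λ.λ.λ.1))

Term B:
  start: (λ.0 (λ.λ.λ.λ.2)) (λ.λ.0 1)
  →1  (λ.λ.0 1) (λ.λ.λ.λ.2)
  →2  λ.0 (λ.λ.λ.λ.2)

Answer: DIFFERENT — A ⇓ λ.λ.λ.λ.0 (λ.0 (λ.λ.λ.1)), B ⇓ λ.0 (λ.λ.λ.λ.2)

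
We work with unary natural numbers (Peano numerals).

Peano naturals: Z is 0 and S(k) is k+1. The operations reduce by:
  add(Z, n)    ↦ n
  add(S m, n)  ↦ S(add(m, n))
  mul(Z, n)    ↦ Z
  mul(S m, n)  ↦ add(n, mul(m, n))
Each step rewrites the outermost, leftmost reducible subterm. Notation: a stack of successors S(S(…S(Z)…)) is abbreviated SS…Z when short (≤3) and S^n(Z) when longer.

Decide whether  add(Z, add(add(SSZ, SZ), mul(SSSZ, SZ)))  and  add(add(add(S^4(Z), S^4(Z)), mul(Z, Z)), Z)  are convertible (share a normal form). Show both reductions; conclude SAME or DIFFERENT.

Term A:
  start: add(Z, add(add(SSZ, SZ), mul(SSSZ, SZ)))
  →1  add(add(SSZ, SZ), mul(SSSZ, SZ))
  →2  add(S(add(SZ, SZ)), mul(SSSZ, SZ))
  →3  S(add(add(SZ, SZ), mul(SSSZ, SZ)))
  →4  S(add(S(add(Z, SZ)), mul(SSSZ, SZ)))
  →5  S(S(add(add(Z, SZ), mul(SSSZ, SZ))))
  →6  S(S(add(SZ, mul(SSSZ, SZ))))
  →7  S(S(S(add(Z, mul(SSSZ, SZ)))))
  →8  S(S(S(mul(SSSZ, SZ))))
  →9  S(S(S(add(SZ, mul(SSZ, SZ)))))
  →10  S(S(S(S(add(Z, mul(SSZ, SZ))))))
  →11  S(S(S(S(mul(SSZ, SZ)))))
  →12  S(S(S(S(add(SZ, mul(SZ, SZ))))))
  →13  S(S(S(S(S(add(Z, mul(SZ, SZ)))))))
  →14  S(S(S(S(S(mul(SZ, SZ))))))
  →15  S(S(S(S(S(add(SZ, mul(Z, SZ)))))))
  →16  S(S(S(S(S(S(add(Z, mul(Z, SZ))))))))
  →17  S(S(S(S(S(S(mul(Z, SZ)))))))
  →18  S^6(Z)

Term B:
  start: add(add(add(S^4(Z), S^4(Z)), mul(Z, Z)), Z)
  →1  add(add(S(add(SSSZ, S^4(Z))), mul(Z, Z)), Z)
  →2  add(S(add(add(SSSZ, S^4(Z)), mul(Z, Z))), Z)
  →3  S(add(add(add(SSSZ, S^4(Z)), mul(Z, Z)), Z))
  →4  S(add(add(S(add(SSZ, S^4(Z))), mul(Z, Z)), Z))
  →5  S(add(S(add(add(SSZ, S^4(Z)), mul(Z, Z))), Z))
  →6  S(S(add(add(add(SSZ, S^4(Z)), mul(Z, Z)), Z)))
  →7  S(S(add(add(S(add(SZ, S^4(Z))), mul(Z, Z)), Z)))
  →8  S(S(add(S(add(add(SZ, S^4(Z)), mul(Z, Z))), Z)))
  →9  S(S(S(add(add(add(SZ, S^4(Z)), mul(Z, Z)), Z))))
  →10  S(S(S(add(add(S(add(Z, S^4(Z))), mul(Z, Z)), Z))))
  →11  S(S(S(add(S(add(add(Z, S^4(Z)), mul(Z, Z))), Z))))
  →12  S(S(S(S(add(add(add(Z, S^4(Z)), mul(Z, Z)), Z)))))
  →13  S(S(S(S(add(add(S^4(Z), mul(Z, Z)), Z)))))
  →14  S(S(S(S(add(S(add(SSSZ, mul(Z, Z))), Z)))))
  →15  S(S(S(S(S(add(add(SSSZ, mul(Z, Z)), Z))))))
  →16  S(S(S(S(S(add(S(add(SSZ, mul(Z, Z))), Z))))))
  →17  S(S(S(S(S(S(add(add(SSZ, mul(Z, Z)), Z)))))))
  →18  S(S(S(S(S(S(add(S(add(SZ, mul(Z, Z))), Z)))))))
  →19  S(S(S(S(S(S(S(add(add(SZ, mul(Z, Z)), Z))))))))
  →20  S(S(S(S(S(S(S(add(S(add(Z, mul(Z, Z))), Z))))))))
  →21  S(S(S(S(S(S(S(S(add(add(Z, mul(Z, Z)), Z)))))))))
  →22  S(S(S(S(S(S(S(S(add(mul(Z, Z), Z)))))))))
  →23  S(S(S(S(S(S(S(S(add(Z, Z)))))))))
  →24  S^8(Z)

Answer: DIFFERENT — A ⇓ S^6(Z), B ⇓ S^8(Z)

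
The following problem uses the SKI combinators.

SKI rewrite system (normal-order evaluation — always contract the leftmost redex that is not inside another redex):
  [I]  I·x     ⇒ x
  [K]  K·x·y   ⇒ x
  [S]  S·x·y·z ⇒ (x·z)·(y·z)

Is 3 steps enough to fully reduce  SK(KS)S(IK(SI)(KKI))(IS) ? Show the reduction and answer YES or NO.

Answer: NO — after 3 steps the term is S(K(SI)(KKI))(IS), not yet normal

Working:
  start: SK(KS)S(IK(SI)(KKI))(IS)
  [1] KS(KSS)(IK(SI)(KKI))(IS)
  [2] S(IK(SI)(KKI))(IS)
  [3] S(K(SI)(KKI))(IS)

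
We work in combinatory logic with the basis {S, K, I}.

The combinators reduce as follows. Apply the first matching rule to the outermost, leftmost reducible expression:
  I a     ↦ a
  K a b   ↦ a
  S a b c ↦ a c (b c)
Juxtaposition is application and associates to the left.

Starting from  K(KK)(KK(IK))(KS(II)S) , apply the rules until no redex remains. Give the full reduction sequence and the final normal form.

  start: K(KK)(KK(IK))(KS(II)S)
  step 1: KK(KS(II)S)
  step 2: K

Answer: normal form = K  (in 2 steps)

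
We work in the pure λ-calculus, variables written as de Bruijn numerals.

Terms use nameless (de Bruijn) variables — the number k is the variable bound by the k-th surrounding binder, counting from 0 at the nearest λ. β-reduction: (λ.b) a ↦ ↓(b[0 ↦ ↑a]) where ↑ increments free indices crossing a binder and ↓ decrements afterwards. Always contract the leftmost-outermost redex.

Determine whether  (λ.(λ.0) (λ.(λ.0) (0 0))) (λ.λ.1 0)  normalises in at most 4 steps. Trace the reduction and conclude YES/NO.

Answer: YES — reaches normal form λ.0 0 in 3 ≤ 4 steps

Derivation:
  start: (λ.(λ.0) (λ.(λ.0) (0 0))) (λ.λ.1 0)
  →1  (λ.0) (λ.(λ.0) (0 0))
  →2  λ.(λ.0) (0 0)
  →3  λ.0 0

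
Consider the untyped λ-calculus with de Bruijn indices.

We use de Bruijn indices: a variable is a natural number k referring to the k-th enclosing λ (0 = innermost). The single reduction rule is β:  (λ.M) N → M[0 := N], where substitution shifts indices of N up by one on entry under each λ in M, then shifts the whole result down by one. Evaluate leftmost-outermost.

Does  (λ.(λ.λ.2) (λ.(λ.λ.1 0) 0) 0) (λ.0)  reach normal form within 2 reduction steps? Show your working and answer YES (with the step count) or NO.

Answer: NO — after 2 steps the term is (λ.λ.0) (λ.0), not yet normal

Derivation:
  start: (λ.(λ.λ.2) (λ.(λ.λ.1 0) 0) 0) (λ.0)
  →1  (λ.λ.λ.0) (λ.(λ.λ.1 0) 0) (λ.0)
  →2  (λ.λ.0) (λ.0)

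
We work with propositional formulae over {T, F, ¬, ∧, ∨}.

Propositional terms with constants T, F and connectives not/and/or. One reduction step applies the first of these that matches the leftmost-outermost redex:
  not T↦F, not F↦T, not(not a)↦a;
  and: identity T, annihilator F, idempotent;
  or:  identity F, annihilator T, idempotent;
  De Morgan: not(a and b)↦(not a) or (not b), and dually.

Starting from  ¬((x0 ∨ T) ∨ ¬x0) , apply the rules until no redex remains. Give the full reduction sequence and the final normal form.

  start: ¬((x0 ∨ T) ∨ ¬x0)
  step 1: ¬(x0 ∨ T) ∧ ¬¬x0
  step 2: (¬x0 ∧ ¬T) ∧ ¬¬x0
  step 3: (¬x0 ∧ F) ∧ ¬¬x0
  step 4: F ∧ ¬¬x0
  step 5: F

Answer: normal form = F  (in 5 steps)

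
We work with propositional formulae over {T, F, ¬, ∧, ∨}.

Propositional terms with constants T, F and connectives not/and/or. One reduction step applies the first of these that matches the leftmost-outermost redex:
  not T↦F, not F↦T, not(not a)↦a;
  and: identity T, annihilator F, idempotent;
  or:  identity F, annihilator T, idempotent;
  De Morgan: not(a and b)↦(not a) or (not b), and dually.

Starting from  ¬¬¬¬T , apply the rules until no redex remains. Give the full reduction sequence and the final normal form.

Answer: normal form = T  (in 2 steps)

Reduction:
  start: ¬¬¬¬T
  step 1: ¬¬T
  step 2: T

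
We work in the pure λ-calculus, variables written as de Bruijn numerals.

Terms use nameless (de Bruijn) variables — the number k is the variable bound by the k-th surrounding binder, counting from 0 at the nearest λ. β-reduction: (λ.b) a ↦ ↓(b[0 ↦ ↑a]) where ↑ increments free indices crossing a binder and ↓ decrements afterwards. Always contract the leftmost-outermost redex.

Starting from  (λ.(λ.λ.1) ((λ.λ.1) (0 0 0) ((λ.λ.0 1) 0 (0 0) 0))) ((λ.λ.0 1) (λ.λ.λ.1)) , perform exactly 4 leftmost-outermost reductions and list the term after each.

Answer: after 4 steps: λ.(λ.λ.0 1) (λ.λ.λ.1) ((λ.λ.0 1) (λ.λ.λ.1)) ((λ.λ.0 1) (λ.λ.λ.1))

Working:
  start: (λ.(λ.λ.1) ((λ.λ.1) (0 0 0) ((λ.λ.0 1) 0 (0 0) 0))) ((λ.λ.0 1) (λ.λ.λ.1))
  [1] (λ.λ.1) ((λ.λ.1) ((λ.λ.0 1) (λ.λ.λ.1) ((λ.λ.0 1) (λ.λ.λ.1)) ((λ.λ.0 1) (λ.λ.λ.1))) ((λ.λ.0 1) ((λ.λ.0 1) (λ.λ.λ.1)) ((λ.λ.0 1) (λ.λ.λ.1) ((λ.λ.0 1) (λ.λ.λ.1))) ((λ.λ.0 1) (λ.λ.λ.1))))
  [2] λ.(λ.λ.1) ((λ.λ.0 1) (λ.λ.λ.1) ((λ.λ.0 1) (λ.λ.λ.1)) ((λ.λ.0 1) (λ.λ.λ.1))) ((λ.λ.0 1) ((λ.λ.0 1) (λ.λ.λ.1)) ((λ.λ.0 1) (λ.λ.λ.1) ((λ.λ.0 1) (λ.λ.λ.1))) ((λ.λ.0 1) (λ.λ.λ.1)))
  [3] λ.(λ.(λ.λ.0 1) (λ.λ.λ.1) ((λ.λ.0 1) (λ.λ.λ.1)) ((λ.λ.0 1) (λ.λ.λ.1))) ((λ.λ.0 1) ((λ.λ.0 1) (λ.λ.λ.1)) ((λ.λ.0 1) (λ.λ.λ.1) ((λ.λ.0 1) (λ.λ.λ.1))) ((λ.λ.0 1) (λ.λ.λ.1)))
  [4] λ.(λ.λ.0 1) (λ.λ.λ.1) ((λ.λ.0 1) (λ.λ.λ.1)) ((λ.λ.0 1) (λ.λ.λ.1))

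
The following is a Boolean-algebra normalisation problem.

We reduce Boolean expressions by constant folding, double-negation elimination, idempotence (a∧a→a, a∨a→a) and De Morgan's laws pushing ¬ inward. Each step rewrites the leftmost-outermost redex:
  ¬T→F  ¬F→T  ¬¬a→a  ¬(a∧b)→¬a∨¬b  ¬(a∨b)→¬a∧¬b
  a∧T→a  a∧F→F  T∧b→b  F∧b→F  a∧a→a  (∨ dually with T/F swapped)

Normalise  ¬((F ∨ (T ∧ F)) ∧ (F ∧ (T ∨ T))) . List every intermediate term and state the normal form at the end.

Answer: normal form = T  (in 9 steps)

Derivation:
  start: ¬((F ∨ (T ∧ F)) ∧ (F ∧ (T ∨ T)))
  →1  ¬(F ∨ (T ∧ F)) ∨ ¬(F ∧ (T ∨ T))
  →2  (¬F ∧ ¬(T ∧ F)) ∨ ¬(F ∧ (T ∨ T))
  →3  (T ∧ ¬(T ∧ F)) ∨ ¬(F ∧ (T ∨ T))
  →4  ¬(T ∧ F) ∨ ¬(F ∧ (T ∨ T))
  →5  (¬T ∨ ¬F) ∨ ¬(F ∧ (T ∨ T))
  →6  (F ∨ ¬F) ∨ ¬(F ∧ (T ∨ T))
  →7  ¬F ∨ ¬(F ∧ (T ∨ T))
  →8  T ∨ ¬(F ∧ (T ∨ T))
  →9  T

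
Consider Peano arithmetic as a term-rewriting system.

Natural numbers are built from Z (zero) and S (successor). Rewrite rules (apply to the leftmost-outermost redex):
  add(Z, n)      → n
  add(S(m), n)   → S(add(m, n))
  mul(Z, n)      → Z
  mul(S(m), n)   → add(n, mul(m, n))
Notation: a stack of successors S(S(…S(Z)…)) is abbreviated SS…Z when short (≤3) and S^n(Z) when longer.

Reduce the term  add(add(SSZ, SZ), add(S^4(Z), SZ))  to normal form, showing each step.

  start: add(add(SSZ, SZ), add(S^4(Z), SZ))
  →1  add(S(add(SZ, SZ)), add(S^4(Z), SZ))
  →2  S(add(add(SZ, SZ), add(S^4(Z), SZ)))
  →3  S(add(S(add(Z, SZ)), add(S^4(Z), SZ)))
  →4  S(S(add(add(Z, SZ), add(S^4(Z), SZ))))
  →5  S(S(add(SZ, add(S^4(Z), SZ))))
  →6  S(S(S(add(Z, add(S^4(Z), SZ)))))
  →7  S(S(S(add(S^4(Z), SZ))))
  →8  S(S(S(S(add(SSSZ, SZ)))))
  →9  S(S(S(S(S(add(SSZ, SZ))))))
  →10  S(S(S(S(S(S(add(SZ, SZ)))))))
  →11  S(S(S(S(S(S(S(add(Z, SZ))))))))
  →12  S^8(Z)

Answer: normal form = S^8(Z)  (in 12 steps)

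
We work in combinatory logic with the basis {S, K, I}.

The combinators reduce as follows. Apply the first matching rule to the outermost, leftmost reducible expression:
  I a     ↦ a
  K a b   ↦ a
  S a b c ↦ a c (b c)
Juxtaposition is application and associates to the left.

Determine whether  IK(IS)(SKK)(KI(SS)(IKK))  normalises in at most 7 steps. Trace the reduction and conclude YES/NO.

Answer: YES — reaches normal form S(KK) in 6 ≤ 7 steps

Reduction:
  start: IK(IS)(SKK)(KI(SS)(IKK))
  →1  K(IS)(SKK)(KI(SS)(IKK))
  →2  IS(KI(SS)(IKK))
  →3  S(KI(SS)(IKK))
  →4  S(I(IKK))
  →5  S(IKK)
  →6  S(KK)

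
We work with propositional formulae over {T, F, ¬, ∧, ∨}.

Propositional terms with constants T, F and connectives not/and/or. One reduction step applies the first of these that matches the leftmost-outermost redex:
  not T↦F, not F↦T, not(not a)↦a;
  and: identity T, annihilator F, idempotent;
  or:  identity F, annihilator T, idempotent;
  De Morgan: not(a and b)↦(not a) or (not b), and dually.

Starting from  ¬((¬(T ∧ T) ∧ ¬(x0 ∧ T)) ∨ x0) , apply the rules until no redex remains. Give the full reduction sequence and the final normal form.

Answer: normal form = ¬x0  (in 6 steps)

Working:
  start: ¬((¬(T ∧ T) ∧ ¬(x0 ∧ T)) ∨ x0)
  →1  ¬(¬(T ∧ T) ∧ ¬(x0 ∧ T)) ∧ ¬x0
  →2  (¬¬(T ∧ T) ∨ ¬¬(x0 ∧ T)) ∧ ¬x0
  →3  ((T ∧ T) ∨ ¬¬(x0 ∧ T)) ∧ ¬x0
  →4  (T ∨ ¬¬(x0 ∧ T)) ∧ ¬x0
  →5  T ∧ ¬x0
  →6  ¬x0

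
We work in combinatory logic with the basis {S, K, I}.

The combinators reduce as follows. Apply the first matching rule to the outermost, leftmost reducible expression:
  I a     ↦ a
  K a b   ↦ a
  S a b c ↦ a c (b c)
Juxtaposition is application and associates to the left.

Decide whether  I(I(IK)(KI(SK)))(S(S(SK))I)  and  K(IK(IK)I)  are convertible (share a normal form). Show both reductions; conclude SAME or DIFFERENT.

Answer: DIFFERENT — A ⇓ I, B ⇓ KK

Working:
Term A:
  start: I(I(IK)(KI(SK)))(S(S(SK))I)
  [1] I(IK)(KI(SK))(S(S(SK))I)
  [2] IK(KI(SK))(S(S(SK))I)
  [3] K(KI(SK))(S(S(SK))I)
  [4] KI(SK)
  [5] I

Term B:
  start: K(IK(IK)I)
  [1] K(K(IK)I)
  [2] K(IK)
  [3] KK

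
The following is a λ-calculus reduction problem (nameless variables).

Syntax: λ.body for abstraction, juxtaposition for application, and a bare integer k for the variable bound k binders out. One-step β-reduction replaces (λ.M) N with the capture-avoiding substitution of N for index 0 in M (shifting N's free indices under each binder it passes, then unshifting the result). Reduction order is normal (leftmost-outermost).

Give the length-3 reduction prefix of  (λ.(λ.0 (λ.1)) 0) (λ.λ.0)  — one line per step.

Answer: after 3 steps: λ.0

Working:
  start: (λ.(λ.0 (λ.1)) 0) (λ.λ.0)
  [1] (λ.0 (λ.1)) (λ.λ.0)
  [2] (λ.λ.0) (λ.λ.λ.0)
  [3] λ.0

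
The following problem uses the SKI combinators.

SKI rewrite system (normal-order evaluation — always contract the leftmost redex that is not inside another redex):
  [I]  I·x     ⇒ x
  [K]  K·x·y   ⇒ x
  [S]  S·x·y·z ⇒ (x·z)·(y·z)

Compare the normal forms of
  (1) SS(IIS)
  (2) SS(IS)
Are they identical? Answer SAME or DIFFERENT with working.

Term A:
  start: SS(IIS)
  →1  SS(IS)
  →2  SSS

Term B:
  start: SS(IS)
  →1  SSS

Answer: SAME — A ⇓ SSS, B ⇓ SSS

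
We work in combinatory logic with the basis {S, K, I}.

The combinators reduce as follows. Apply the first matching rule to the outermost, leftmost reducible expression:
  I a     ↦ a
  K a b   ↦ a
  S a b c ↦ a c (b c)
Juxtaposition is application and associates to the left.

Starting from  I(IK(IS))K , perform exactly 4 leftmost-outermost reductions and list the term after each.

Answer: after 4 steps: S

Derivation:
  start: I(IK(IS))K
  [1] IK(IS)K
  [2] K(IS)K
  [3] IS
  [4] S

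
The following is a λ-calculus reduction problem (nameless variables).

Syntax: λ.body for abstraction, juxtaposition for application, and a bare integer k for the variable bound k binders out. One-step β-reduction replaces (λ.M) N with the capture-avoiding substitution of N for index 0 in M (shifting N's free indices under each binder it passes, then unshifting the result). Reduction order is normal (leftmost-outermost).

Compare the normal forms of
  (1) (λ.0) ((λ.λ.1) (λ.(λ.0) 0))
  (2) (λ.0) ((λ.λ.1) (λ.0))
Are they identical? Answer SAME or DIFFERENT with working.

Term A:
  start: (λ.0) ((λ.λ.1) (λ.(λ.0) 0))
  [1] (λ.λ.1) (λ.(λ.0) 0)
  [2] λ.λ.(λ.0) 0
  [3] λ.λ.0

Term B:
  start: (λ.0) ((λ.λ.1) (λ.0))
  [1] (λ.λ.1) (λ.0)
  [2] λ.λ.0

Answer: SAME — A ⇓ λ.λ.0, B ⇓ λ.λ.0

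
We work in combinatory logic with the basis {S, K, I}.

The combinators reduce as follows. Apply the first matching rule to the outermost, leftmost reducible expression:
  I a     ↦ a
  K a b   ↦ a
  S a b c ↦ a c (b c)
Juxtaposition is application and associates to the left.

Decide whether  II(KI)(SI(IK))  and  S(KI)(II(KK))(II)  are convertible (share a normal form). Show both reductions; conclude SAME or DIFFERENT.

Answer: DIFFERENT — A ⇓ I, B ⇓ K

Working:
Term A:
  start: II(KI)(SI(IK))
  →1  I(KI)(SI(IK))
  →2  KI(SI(IK))
  →3  I

Term B:
  start: S(KI)(II(KK))(II)
  →1  KI(II)(II(KK)(II))
  →2  I(II(KK)(II))
  →3  II(KK)(II)
  →4  I(KK)(II)
  →5  KK(II)
  →6  K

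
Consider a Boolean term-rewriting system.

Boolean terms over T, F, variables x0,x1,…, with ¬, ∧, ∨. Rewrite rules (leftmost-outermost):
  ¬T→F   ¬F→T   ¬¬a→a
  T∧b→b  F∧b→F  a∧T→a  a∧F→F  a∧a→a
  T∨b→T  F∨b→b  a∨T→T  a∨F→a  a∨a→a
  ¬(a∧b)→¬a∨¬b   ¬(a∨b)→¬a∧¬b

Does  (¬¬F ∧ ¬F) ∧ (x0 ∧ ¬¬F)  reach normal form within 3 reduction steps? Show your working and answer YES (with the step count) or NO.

Answer: YES — reaches normal form F in 3 ≤ 3 steps

Derivation:
  start: (¬¬F ∧ ¬F) ∧ (x0 ∧ ¬¬F)
  [1] (F ∧ ¬F) ∧ (x0 ∧ ¬¬F)
  [2] F ∧ (x0 ∧ ¬¬F)
  [3] F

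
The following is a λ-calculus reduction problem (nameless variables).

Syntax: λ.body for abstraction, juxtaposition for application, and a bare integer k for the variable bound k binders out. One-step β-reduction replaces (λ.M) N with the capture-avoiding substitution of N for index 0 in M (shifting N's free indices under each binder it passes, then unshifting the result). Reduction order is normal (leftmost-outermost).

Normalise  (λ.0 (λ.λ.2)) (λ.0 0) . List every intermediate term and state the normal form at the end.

  start: (λ.0 (λ.λ.2)) (λ.0 0)
  step 1: (λ.0 0) (λ.λ.λ.0 0)
  step 2: (λ.λ.λ.0 0) (λ.λ.λ.0 0)
  step 3: λ.λ.0 0

Answer: normal form = λ.λ.0 0  (in 3 steps)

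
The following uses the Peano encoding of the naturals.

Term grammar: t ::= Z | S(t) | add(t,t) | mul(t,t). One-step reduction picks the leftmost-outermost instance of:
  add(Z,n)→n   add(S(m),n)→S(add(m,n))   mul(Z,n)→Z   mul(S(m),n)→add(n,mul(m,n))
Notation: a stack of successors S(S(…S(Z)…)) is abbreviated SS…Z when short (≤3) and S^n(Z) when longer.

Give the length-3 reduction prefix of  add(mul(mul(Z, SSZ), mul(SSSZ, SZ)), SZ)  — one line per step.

  start: add(mul(mul(Z, SSZ), mul(SSSZ, SZ)), SZ)
  →1  add(mul(Z, mul(SSSZ, SZ)), SZ)
  →2  add(Z, SZ)
  →3  SZ

Answer: after 3 steps: SZ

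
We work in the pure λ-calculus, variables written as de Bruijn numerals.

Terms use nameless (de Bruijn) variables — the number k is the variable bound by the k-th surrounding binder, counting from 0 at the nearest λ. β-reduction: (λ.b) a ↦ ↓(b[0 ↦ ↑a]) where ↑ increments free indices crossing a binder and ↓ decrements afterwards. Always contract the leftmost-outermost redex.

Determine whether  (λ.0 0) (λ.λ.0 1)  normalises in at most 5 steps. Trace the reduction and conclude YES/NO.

Answer: YES — reaches normal form λ.0 (λ.λ.0 1) in 2 ≤ 5 steps

Derivation:
  start: (λ.0 0) (λ.λ.0 1)
  step 1: (λ.λ.0 1) (λ.λ.0 1)
  step 2: λ.0 (λ.λ.0 1)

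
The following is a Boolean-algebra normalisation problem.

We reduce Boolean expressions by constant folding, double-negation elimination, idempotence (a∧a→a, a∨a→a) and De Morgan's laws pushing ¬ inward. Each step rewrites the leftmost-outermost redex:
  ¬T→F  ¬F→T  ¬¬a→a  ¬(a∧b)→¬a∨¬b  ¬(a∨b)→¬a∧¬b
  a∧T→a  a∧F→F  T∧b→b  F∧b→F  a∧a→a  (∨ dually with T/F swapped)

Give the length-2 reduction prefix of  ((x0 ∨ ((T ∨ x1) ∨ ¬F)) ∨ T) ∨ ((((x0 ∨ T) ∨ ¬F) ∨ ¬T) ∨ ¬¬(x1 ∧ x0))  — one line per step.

Answer: after 2 steps: T

Derivation:
  start: ((x0 ∨ ((T ∨ x1) ∨ ¬F)) ∨ T) ∨ ((((x0 ∨ T) ∨ ¬F) ∨ ¬T) ∨ ¬¬(x1 ∧ x0))
  →1  T ∨ ((((x0 ∨ T) ∨ ¬F) ∨ ¬T) ∨ ¬¬(x1 ∧ x0))
  →2  T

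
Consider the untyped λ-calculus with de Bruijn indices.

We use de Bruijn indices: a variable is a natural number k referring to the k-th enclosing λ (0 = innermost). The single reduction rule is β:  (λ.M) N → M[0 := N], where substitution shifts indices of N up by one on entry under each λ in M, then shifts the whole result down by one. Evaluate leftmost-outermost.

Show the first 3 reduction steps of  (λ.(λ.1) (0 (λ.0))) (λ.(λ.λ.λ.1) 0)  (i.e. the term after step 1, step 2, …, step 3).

  start: (λ.(λ.1) (0 (λ.0))) (λ.(λ.λ.λ.1) 0)
  →1  (λ.λ.(λ.λ.λ.1) 0) ((λ.(λ.λ.λ.1) 0) (λ.0))
  →2  λ.(λ.λ.λ.1) 0
  →3  λ.λ.λ.1

Answer: after 3 steps: λ.λ.λ.1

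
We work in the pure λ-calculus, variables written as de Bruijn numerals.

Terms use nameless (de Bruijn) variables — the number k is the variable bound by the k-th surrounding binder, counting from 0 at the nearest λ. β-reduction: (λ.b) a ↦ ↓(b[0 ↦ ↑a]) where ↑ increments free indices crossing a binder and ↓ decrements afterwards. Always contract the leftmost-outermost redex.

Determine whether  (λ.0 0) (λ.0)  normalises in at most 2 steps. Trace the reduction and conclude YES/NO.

Answer: YES — reaches normal form λ.0 in 2 ≤ 2 steps

Derivation:
  start: (λ.0 0) (λ.0)
  [1] (λ.0) (λ.0)
  [2] λ.0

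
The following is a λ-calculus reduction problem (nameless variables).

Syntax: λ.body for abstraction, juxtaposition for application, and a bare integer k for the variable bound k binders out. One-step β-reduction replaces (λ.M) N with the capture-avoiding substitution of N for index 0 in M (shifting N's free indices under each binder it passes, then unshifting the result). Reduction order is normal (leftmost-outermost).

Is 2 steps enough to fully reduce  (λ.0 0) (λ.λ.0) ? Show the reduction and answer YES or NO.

  start: (λ.0 0) (λ.λ.0)
  →1  (λ.λ.0) (λ.λ.0)
  →2  λ.0

Answer: YES — reaches normal form λ.0 in 2 ≤ 2 steps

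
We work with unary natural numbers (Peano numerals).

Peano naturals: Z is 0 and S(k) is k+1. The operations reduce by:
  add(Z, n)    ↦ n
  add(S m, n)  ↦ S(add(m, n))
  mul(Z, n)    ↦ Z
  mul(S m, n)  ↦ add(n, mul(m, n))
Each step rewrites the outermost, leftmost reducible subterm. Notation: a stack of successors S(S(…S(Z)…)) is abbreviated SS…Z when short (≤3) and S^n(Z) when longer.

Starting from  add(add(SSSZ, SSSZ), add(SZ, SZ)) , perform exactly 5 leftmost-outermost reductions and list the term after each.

  start: add(add(SSSZ, SSSZ), add(SZ, SZ))
  step 1: add(S(add(SSZ, SSSZ)), add(SZ, SZ))
  step 2: S(add(add(SSZ, SSSZ), add(SZ, SZ)))
  step 3: S(add(S(add(SZ, SSSZ)), add(SZ, SZ)))
  step 4: S(S(add(add(SZ, SSSZ), add(SZ, SZ))))
  step 5: S(S(add(S(add(Z, SSSZ)), add(SZ, SZ))))

Answer: after 5 steps: S(S(add(S(add(Z, SSSZ)), add(SZ, SZ))))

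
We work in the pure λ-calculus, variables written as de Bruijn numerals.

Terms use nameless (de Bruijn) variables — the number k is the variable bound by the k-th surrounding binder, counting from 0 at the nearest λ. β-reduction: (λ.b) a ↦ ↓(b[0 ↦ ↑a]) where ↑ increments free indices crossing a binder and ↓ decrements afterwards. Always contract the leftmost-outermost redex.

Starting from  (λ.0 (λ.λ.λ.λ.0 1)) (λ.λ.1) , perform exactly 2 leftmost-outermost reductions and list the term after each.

  start: (λ.0 (λ.λ.λ.λ.0 1)) (λ.λ.1)
  [1] (λ.λ.1) (λ.λ.λ.λ.0 1)
  [2] λ.λ.λ.λ.λ.0 1

Answer: after 2 steps: λ.λ.λ.λ.λ.0 1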